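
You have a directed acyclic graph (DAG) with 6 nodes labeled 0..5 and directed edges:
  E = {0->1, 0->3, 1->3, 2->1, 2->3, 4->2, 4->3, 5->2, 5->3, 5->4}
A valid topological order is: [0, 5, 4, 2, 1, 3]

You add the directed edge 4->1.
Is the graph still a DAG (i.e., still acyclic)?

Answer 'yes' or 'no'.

Answer: yes

Derivation:
Given toposort: [0, 5, 4, 2, 1, 3]
Position of 4: index 2; position of 1: index 4
New edge 4->1: forward
Forward edge: respects the existing order. Still a DAG, same toposort still valid.
Still a DAG? yes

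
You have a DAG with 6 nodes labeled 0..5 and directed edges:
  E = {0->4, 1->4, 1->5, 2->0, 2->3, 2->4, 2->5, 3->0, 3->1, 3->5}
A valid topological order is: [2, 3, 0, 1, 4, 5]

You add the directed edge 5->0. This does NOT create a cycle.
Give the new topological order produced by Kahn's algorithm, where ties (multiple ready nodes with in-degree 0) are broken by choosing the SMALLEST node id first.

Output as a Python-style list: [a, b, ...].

Old toposort: [2, 3, 0, 1, 4, 5]
Added edge: 5->0
Position of 5 (5) > position of 0 (2). Must reorder: 5 must now come before 0.
Run Kahn's algorithm (break ties by smallest node id):
  initial in-degrees: [3, 1, 0, 1, 3, 3]
  ready (indeg=0): [2]
  pop 2: indeg[0]->2; indeg[3]->0; indeg[4]->2; indeg[5]->2 | ready=[3] | order so far=[2]
  pop 3: indeg[0]->1; indeg[1]->0; indeg[5]->1 | ready=[1] | order so far=[2, 3]
  pop 1: indeg[4]->1; indeg[5]->0 | ready=[5] | order so far=[2, 3, 1]
  pop 5: indeg[0]->0 | ready=[0] | order so far=[2, 3, 1, 5]
  pop 0: indeg[4]->0 | ready=[4] | order so far=[2, 3, 1, 5, 0]
  pop 4: no out-edges | ready=[] | order so far=[2, 3, 1, 5, 0, 4]
  Result: [2, 3, 1, 5, 0, 4]

Answer: [2, 3, 1, 5, 0, 4]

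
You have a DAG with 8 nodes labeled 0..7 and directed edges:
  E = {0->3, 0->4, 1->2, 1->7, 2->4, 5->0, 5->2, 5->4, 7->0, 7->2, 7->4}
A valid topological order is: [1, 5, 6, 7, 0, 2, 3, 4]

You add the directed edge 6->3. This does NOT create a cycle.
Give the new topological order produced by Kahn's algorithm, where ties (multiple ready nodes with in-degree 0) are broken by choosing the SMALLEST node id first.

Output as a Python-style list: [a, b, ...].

Answer: [1, 5, 6, 7, 0, 2, 3, 4]

Derivation:
Old toposort: [1, 5, 6, 7, 0, 2, 3, 4]
Added edge: 6->3
Position of 6 (2) < position of 3 (6). Old order still valid.
Run Kahn's algorithm (break ties by smallest node id):
  initial in-degrees: [2, 0, 3, 2, 4, 0, 0, 1]
  ready (indeg=0): [1, 5, 6]
  pop 1: indeg[2]->2; indeg[7]->0 | ready=[5, 6, 7] | order so far=[1]
  pop 5: indeg[0]->1; indeg[2]->1; indeg[4]->3 | ready=[6, 7] | order so far=[1, 5]
  pop 6: indeg[3]->1 | ready=[7] | order so far=[1, 5, 6]
  pop 7: indeg[0]->0; indeg[2]->0; indeg[4]->2 | ready=[0, 2] | order so far=[1, 5, 6, 7]
  pop 0: indeg[3]->0; indeg[4]->1 | ready=[2, 3] | order so far=[1, 5, 6, 7, 0]
  pop 2: indeg[4]->0 | ready=[3, 4] | order so far=[1, 5, 6, 7, 0, 2]
  pop 3: no out-edges | ready=[4] | order so far=[1, 5, 6, 7, 0, 2, 3]
  pop 4: no out-edges | ready=[] | order so far=[1, 5, 6, 7, 0, 2, 3, 4]
  Result: [1, 5, 6, 7, 0, 2, 3, 4]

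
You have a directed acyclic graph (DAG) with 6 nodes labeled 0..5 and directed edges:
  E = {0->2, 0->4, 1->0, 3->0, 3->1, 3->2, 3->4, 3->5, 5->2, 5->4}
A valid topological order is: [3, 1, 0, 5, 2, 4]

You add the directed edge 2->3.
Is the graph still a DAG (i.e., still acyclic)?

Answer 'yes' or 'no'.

Answer: no

Derivation:
Given toposort: [3, 1, 0, 5, 2, 4]
Position of 2: index 4; position of 3: index 0
New edge 2->3: backward (u after v in old order)
Backward edge: old toposort is now invalid. Check if this creates a cycle.
Does 3 already reach 2? Reachable from 3: [0, 1, 2, 3, 4, 5]. YES -> cycle!
Still a DAG? no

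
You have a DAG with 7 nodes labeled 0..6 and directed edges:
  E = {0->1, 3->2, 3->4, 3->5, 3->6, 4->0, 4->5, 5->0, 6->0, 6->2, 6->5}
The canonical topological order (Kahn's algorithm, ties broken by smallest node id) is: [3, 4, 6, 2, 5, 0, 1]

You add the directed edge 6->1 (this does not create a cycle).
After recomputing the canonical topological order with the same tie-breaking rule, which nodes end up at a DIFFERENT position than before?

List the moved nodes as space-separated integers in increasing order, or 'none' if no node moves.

Old toposort: [3, 4, 6, 2, 5, 0, 1]
Added edge 6->1
Recompute Kahn (smallest-id tiebreak):
  initial in-degrees: [3, 2, 2, 0, 1, 3, 1]
  ready (indeg=0): [3]
  pop 3: indeg[2]->1; indeg[4]->0; indeg[5]->2; indeg[6]->0 | ready=[4, 6] | order so far=[3]
  pop 4: indeg[0]->2; indeg[5]->1 | ready=[6] | order so far=[3, 4]
  pop 6: indeg[0]->1; indeg[1]->1; indeg[2]->0; indeg[5]->0 | ready=[2, 5] | order so far=[3, 4, 6]
  pop 2: no out-edges | ready=[5] | order so far=[3, 4, 6, 2]
  pop 5: indeg[0]->0 | ready=[0] | order so far=[3, 4, 6, 2, 5]
  pop 0: indeg[1]->0 | ready=[1] | order so far=[3, 4, 6, 2, 5, 0]
  pop 1: no out-edges | ready=[] | order so far=[3, 4, 6, 2, 5, 0, 1]
New canonical toposort: [3, 4, 6, 2, 5, 0, 1]
Compare positions:
  Node 0: index 5 -> 5 (same)
  Node 1: index 6 -> 6 (same)
  Node 2: index 3 -> 3 (same)
  Node 3: index 0 -> 0 (same)
  Node 4: index 1 -> 1 (same)
  Node 5: index 4 -> 4 (same)
  Node 6: index 2 -> 2 (same)
Nodes that changed position: none

Answer: none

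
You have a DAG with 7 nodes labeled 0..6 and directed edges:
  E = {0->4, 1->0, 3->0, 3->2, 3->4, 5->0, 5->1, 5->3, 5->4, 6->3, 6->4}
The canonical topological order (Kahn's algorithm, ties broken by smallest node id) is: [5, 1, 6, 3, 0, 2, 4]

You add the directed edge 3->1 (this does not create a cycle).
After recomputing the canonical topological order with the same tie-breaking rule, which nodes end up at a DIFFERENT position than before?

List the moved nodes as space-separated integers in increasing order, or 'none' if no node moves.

Old toposort: [5, 1, 6, 3, 0, 2, 4]
Added edge 3->1
Recompute Kahn (smallest-id tiebreak):
  initial in-degrees: [3, 2, 1, 2, 4, 0, 0]
  ready (indeg=0): [5, 6]
  pop 5: indeg[0]->2; indeg[1]->1; indeg[3]->1; indeg[4]->3 | ready=[6] | order so far=[5]
  pop 6: indeg[3]->0; indeg[4]->2 | ready=[3] | order so far=[5, 6]
  pop 3: indeg[0]->1; indeg[1]->0; indeg[2]->0; indeg[4]->1 | ready=[1, 2] | order so far=[5, 6, 3]
  pop 1: indeg[0]->0 | ready=[0, 2] | order so far=[5, 6, 3, 1]
  pop 0: indeg[4]->0 | ready=[2, 4] | order so far=[5, 6, 3, 1, 0]
  pop 2: no out-edges | ready=[4] | order so far=[5, 6, 3, 1, 0, 2]
  pop 4: no out-edges | ready=[] | order so far=[5, 6, 3, 1, 0, 2, 4]
New canonical toposort: [5, 6, 3, 1, 0, 2, 4]
Compare positions:
  Node 0: index 4 -> 4 (same)
  Node 1: index 1 -> 3 (moved)
  Node 2: index 5 -> 5 (same)
  Node 3: index 3 -> 2 (moved)
  Node 4: index 6 -> 6 (same)
  Node 5: index 0 -> 0 (same)
  Node 6: index 2 -> 1 (moved)
Nodes that changed position: 1 3 6

Answer: 1 3 6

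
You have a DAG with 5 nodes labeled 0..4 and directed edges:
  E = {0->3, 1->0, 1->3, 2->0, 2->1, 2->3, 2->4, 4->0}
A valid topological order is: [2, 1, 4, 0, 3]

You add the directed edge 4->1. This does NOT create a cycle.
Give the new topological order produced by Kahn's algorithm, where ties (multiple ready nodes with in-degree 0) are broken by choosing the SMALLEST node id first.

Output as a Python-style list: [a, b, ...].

Answer: [2, 4, 1, 0, 3]

Derivation:
Old toposort: [2, 1, 4, 0, 3]
Added edge: 4->1
Position of 4 (2) > position of 1 (1). Must reorder: 4 must now come before 1.
Run Kahn's algorithm (break ties by smallest node id):
  initial in-degrees: [3, 2, 0, 3, 1]
  ready (indeg=0): [2]
  pop 2: indeg[0]->2; indeg[1]->1; indeg[3]->2; indeg[4]->0 | ready=[4] | order so far=[2]
  pop 4: indeg[0]->1; indeg[1]->0 | ready=[1] | order so far=[2, 4]
  pop 1: indeg[0]->0; indeg[3]->1 | ready=[0] | order so far=[2, 4, 1]
  pop 0: indeg[3]->0 | ready=[3] | order so far=[2, 4, 1, 0]
  pop 3: no out-edges | ready=[] | order so far=[2, 4, 1, 0, 3]
  Result: [2, 4, 1, 0, 3]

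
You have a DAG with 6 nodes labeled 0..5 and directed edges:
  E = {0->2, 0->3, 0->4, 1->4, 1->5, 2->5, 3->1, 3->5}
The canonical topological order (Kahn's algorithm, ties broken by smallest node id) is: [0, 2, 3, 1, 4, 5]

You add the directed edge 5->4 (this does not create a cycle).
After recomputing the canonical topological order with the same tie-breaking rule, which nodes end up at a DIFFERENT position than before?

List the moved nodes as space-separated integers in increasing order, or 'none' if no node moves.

Old toposort: [0, 2, 3, 1, 4, 5]
Added edge 5->4
Recompute Kahn (smallest-id tiebreak):
  initial in-degrees: [0, 1, 1, 1, 3, 3]
  ready (indeg=0): [0]
  pop 0: indeg[2]->0; indeg[3]->0; indeg[4]->2 | ready=[2, 3] | order so far=[0]
  pop 2: indeg[5]->2 | ready=[3] | order so far=[0, 2]
  pop 3: indeg[1]->0; indeg[5]->1 | ready=[1] | order so far=[0, 2, 3]
  pop 1: indeg[4]->1; indeg[5]->0 | ready=[5] | order so far=[0, 2, 3, 1]
  pop 5: indeg[4]->0 | ready=[4] | order so far=[0, 2, 3, 1, 5]
  pop 4: no out-edges | ready=[] | order so far=[0, 2, 3, 1, 5, 4]
New canonical toposort: [0, 2, 3, 1, 5, 4]
Compare positions:
  Node 0: index 0 -> 0 (same)
  Node 1: index 3 -> 3 (same)
  Node 2: index 1 -> 1 (same)
  Node 3: index 2 -> 2 (same)
  Node 4: index 4 -> 5 (moved)
  Node 5: index 5 -> 4 (moved)
Nodes that changed position: 4 5

Answer: 4 5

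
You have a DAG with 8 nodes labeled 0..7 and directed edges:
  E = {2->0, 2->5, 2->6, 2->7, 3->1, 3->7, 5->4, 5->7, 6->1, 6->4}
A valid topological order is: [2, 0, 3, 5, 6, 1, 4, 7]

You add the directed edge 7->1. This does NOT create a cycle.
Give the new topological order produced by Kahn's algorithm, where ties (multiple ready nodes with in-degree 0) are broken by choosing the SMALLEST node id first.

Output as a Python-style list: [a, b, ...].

Answer: [2, 0, 3, 5, 6, 4, 7, 1]

Derivation:
Old toposort: [2, 0, 3, 5, 6, 1, 4, 7]
Added edge: 7->1
Position of 7 (7) > position of 1 (5). Must reorder: 7 must now come before 1.
Run Kahn's algorithm (break ties by smallest node id):
  initial in-degrees: [1, 3, 0, 0, 2, 1, 1, 3]
  ready (indeg=0): [2, 3]
  pop 2: indeg[0]->0; indeg[5]->0; indeg[6]->0; indeg[7]->2 | ready=[0, 3, 5, 6] | order so far=[2]
  pop 0: no out-edges | ready=[3, 5, 6] | order so far=[2, 0]
  pop 3: indeg[1]->2; indeg[7]->1 | ready=[5, 6] | order so far=[2, 0, 3]
  pop 5: indeg[4]->1; indeg[7]->0 | ready=[6, 7] | order so far=[2, 0, 3, 5]
  pop 6: indeg[1]->1; indeg[4]->0 | ready=[4, 7] | order so far=[2, 0, 3, 5, 6]
  pop 4: no out-edges | ready=[7] | order so far=[2, 0, 3, 5, 6, 4]
  pop 7: indeg[1]->0 | ready=[1] | order so far=[2, 0, 3, 5, 6, 4, 7]
  pop 1: no out-edges | ready=[] | order so far=[2, 0, 3, 5, 6, 4, 7, 1]
  Result: [2, 0, 3, 5, 6, 4, 7, 1]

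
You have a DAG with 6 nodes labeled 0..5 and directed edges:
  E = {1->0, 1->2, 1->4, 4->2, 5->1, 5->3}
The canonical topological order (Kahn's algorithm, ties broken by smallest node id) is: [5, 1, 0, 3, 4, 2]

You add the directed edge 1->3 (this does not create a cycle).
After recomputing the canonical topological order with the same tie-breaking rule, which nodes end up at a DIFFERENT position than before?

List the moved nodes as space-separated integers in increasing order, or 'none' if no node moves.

Old toposort: [5, 1, 0, 3, 4, 2]
Added edge 1->3
Recompute Kahn (smallest-id tiebreak):
  initial in-degrees: [1, 1, 2, 2, 1, 0]
  ready (indeg=0): [5]
  pop 5: indeg[1]->0; indeg[3]->1 | ready=[1] | order so far=[5]
  pop 1: indeg[0]->0; indeg[2]->1; indeg[3]->0; indeg[4]->0 | ready=[0, 3, 4] | order so far=[5, 1]
  pop 0: no out-edges | ready=[3, 4] | order so far=[5, 1, 0]
  pop 3: no out-edges | ready=[4] | order so far=[5, 1, 0, 3]
  pop 4: indeg[2]->0 | ready=[2] | order so far=[5, 1, 0, 3, 4]
  pop 2: no out-edges | ready=[] | order so far=[5, 1, 0, 3, 4, 2]
New canonical toposort: [5, 1, 0, 3, 4, 2]
Compare positions:
  Node 0: index 2 -> 2 (same)
  Node 1: index 1 -> 1 (same)
  Node 2: index 5 -> 5 (same)
  Node 3: index 3 -> 3 (same)
  Node 4: index 4 -> 4 (same)
  Node 5: index 0 -> 0 (same)
Nodes that changed position: none

Answer: none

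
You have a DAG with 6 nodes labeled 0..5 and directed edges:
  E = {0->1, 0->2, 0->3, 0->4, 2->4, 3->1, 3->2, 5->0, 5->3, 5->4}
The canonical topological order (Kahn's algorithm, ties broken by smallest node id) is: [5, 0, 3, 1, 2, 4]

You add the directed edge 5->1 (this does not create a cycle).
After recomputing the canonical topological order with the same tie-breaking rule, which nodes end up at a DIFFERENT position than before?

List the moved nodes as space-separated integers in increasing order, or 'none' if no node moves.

Answer: none

Derivation:
Old toposort: [5, 0, 3, 1, 2, 4]
Added edge 5->1
Recompute Kahn (smallest-id tiebreak):
  initial in-degrees: [1, 3, 2, 2, 3, 0]
  ready (indeg=0): [5]
  pop 5: indeg[0]->0; indeg[1]->2; indeg[3]->1; indeg[4]->2 | ready=[0] | order so far=[5]
  pop 0: indeg[1]->1; indeg[2]->1; indeg[3]->0; indeg[4]->1 | ready=[3] | order so far=[5, 0]
  pop 3: indeg[1]->0; indeg[2]->0 | ready=[1, 2] | order so far=[5, 0, 3]
  pop 1: no out-edges | ready=[2] | order so far=[5, 0, 3, 1]
  pop 2: indeg[4]->0 | ready=[4] | order so far=[5, 0, 3, 1, 2]
  pop 4: no out-edges | ready=[] | order so far=[5, 0, 3, 1, 2, 4]
New canonical toposort: [5, 0, 3, 1, 2, 4]
Compare positions:
  Node 0: index 1 -> 1 (same)
  Node 1: index 3 -> 3 (same)
  Node 2: index 4 -> 4 (same)
  Node 3: index 2 -> 2 (same)
  Node 4: index 5 -> 5 (same)
  Node 5: index 0 -> 0 (same)
Nodes that changed position: none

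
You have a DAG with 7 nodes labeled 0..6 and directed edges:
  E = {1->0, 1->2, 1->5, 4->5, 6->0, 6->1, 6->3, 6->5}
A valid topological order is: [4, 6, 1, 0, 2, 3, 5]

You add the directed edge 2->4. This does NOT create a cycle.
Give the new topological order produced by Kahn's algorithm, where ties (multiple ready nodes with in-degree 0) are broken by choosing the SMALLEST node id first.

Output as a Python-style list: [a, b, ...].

Old toposort: [4, 6, 1, 0, 2, 3, 5]
Added edge: 2->4
Position of 2 (4) > position of 4 (0). Must reorder: 2 must now come before 4.
Run Kahn's algorithm (break ties by smallest node id):
  initial in-degrees: [2, 1, 1, 1, 1, 3, 0]
  ready (indeg=0): [6]
  pop 6: indeg[0]->1; indeg[1]->0; indeg[3]->0; indeg[5]->2 | ready=[1, 3] | order so far=[6]
  pop 1: indeg[0]->0; indeg[2]->0; indeg[5]->1 | ready=[0, 2, 3] | order so far=[6, 1]
  pop 0: no out-edges | ready=[2, 3] | order so far=[6, 1, 0]
  pop 2: indeg[4]->0 | ready=[3, 4] | order so far=[6, 1, 0, 2]
  pop 3: no out-edges | ready=[4] | order so far=[6, 1, 0, 2, 3]
  pop 4: indeg[5]->0 | ready=[5] | order so far=[6, 1, 0, 2, 3, 4]
  pop 5: no out-edges | ready=[] | order so far=[6, 1, 0, 2, 3, 4, 5]
  Result: [6, 1, 0, 2, 3, 4, 5]

Answer: [6, 1, 0, 2, 3, 4, 5]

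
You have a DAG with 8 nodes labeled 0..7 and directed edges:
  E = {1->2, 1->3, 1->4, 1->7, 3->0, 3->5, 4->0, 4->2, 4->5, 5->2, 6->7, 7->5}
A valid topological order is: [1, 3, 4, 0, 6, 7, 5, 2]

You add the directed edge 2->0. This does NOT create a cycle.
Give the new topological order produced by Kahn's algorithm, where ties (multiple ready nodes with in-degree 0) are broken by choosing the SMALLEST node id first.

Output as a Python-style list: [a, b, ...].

Old toposort: [1, 3, 4, 0, 6, 7, 5, 2]
Added edge: 2->0
Position of 2 (7) > position of 0 (3). Must reorder: 2 must now come before 0.
Run Kahn's algorithm (break ties by smallest node id):
  initial in-degrees: [3, 0, 3, 1, 1, 3, 0, 2]
  ready (indeg=0): [1, 6]
  pop 1: indeg[2]->2; indeg[3]->0; indeg[4]->0; indeg[7]->1 | ready=[3, 4, 6] | order so far=[1]
  pop 3: indeg[0]->2; indeg[5]->2 | ready=[4, 6] | order so far=[1, 3]
  pop 4: indeg[0]->1; indeg[2]->1; indeg[5]->1 | ready=[6] | order so far=[1, 3, 4]
  pop 6: indeg[7]->0 | ready=[7] | order so far=[1, 3, 4, 6]
  pop 7: indeg[5]->0 | ready=[5] | order so far=[1, 3, 4, 6, 7]
  pop 5: indeg[2]->0 | ready=[2] | order so far=[1, 3, 4, 6, 7, 5]
  pop 2: indeg[0]->0 | ready=[0] | order so far=[1, 3, 4, 6, 7, 5, 2]
  pop 0: no out-edges | ready=[] | order so far=[1, 3, 4, 6, 7, 5, 2, 0]
  Result: [1, 3, 4, 6, 7, 5, 2, 0]

Answer: [1, 3, 4, 6, 7, 5, 2, 0]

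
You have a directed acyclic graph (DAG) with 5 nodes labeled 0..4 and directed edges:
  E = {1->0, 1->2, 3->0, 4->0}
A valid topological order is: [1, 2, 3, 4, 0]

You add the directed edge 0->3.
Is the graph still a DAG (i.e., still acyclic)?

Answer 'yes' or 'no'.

Given toposort: [1, 2, 3, 4, 0]
Position of 0: index 4; position of 3: index 2
New edge 0->3: backward (u after v in old order)
Backward edge: old toposort is now invalid. Check if this creates a cycle.
Does 3 already reach 0? Reachable from 3: [0, 3]. YES -> cycle!
Still a DAG? no

Answer: no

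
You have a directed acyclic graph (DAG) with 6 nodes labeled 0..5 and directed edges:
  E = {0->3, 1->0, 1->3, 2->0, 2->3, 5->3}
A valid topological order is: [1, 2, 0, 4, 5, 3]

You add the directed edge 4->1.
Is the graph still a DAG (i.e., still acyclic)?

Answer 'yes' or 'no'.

Given toposort: [1, 2, 0, 4, 5, 3]
Position of 4: index 3; position of 1: index 0
New edge 4->1: backward (u after v in old order)
Backward edge: old toposort is now invalid. Check if this creates a cycle.
Does 1 already reach 4? Reachable from 1: [0, 1, 3]. NO -> still a DAG (reorder needed).
Still a DAG? yes

Answer: yes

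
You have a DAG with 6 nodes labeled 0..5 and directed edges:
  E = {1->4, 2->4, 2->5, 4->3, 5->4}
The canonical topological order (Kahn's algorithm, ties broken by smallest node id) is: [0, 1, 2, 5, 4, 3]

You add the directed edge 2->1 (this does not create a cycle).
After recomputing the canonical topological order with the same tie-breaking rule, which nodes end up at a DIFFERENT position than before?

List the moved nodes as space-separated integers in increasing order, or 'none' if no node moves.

Old toposort: [0, 1, 2, 5, 4, 3]
Added edge 2->1
Recompute Kahn (smallest-id tiebreak):
  initial in-degrees: [0, 1, 0, 1, 3, 1]
  ready (indeg=0): [0, 2]
  pop 0: no out-edges | ready=[2] | order so far=[0]
  pop 2: indeg[1]->0; indeg[4]->2; indeg[5]->0 | ready=[1, 5] | order so far=[0, 2]
  pop 1: indeg[4]->1 | ready=[5] | order so far=[0, 2, 1]
  pop 5: indeg[4]->0 | ready=[4] | order so far=[0, 2, 1, 5]
  pop 4: indeg[3]->0 | ready=[3] | order so far=[0, 2, 1, 5, 4]
  pop 3: no out-edges | ready=[] | order so far=[0, 2, 1, 5, 4, 3]
New canonical toposort: [0, 2, 1, 5, 4, 3]
Compare positions:
  Node 0: index 0 -> 0 (same)
  Node 1: index 1 -> 2 (moved)
  Node 2: index 2 -> 1 (moved)
  Node 3: index 5 -> 5 (same)
  Node 4: index 4 -> 4 (same)
  Node 5: index 3 -> 3 (same)
Nodes that changed position: 1 2

Answer: 1 2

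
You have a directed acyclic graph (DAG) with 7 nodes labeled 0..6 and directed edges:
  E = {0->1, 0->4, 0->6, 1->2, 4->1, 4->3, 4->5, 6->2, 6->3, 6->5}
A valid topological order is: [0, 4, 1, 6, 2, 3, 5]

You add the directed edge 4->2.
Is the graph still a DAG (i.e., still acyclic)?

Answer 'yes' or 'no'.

Given toposort: [0, 4, 1, 6, 2, 3, 5]
Position of 4: index 1; position of 2: index 4
New edge 4->2: forward
Forward edge: respects the existing order. Still a DAG, same toposort still valid.
Still a DAG? yes

Answer: yes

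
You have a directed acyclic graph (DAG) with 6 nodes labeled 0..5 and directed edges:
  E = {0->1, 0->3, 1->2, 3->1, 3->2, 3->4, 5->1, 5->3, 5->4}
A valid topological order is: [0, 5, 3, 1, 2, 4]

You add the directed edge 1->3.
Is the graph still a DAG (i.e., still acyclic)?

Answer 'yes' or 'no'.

Given toposort: [0, 5, 3, 1, 2, 4]
Position of 1: index 3; position of 3: index 2
New edge 1->3: backward (u after v in old order)
Backward edge: old toposort is now invalid. Check if this creates a cycle.
Does 3 already reach 1? Reachable from 3: [1, 2, 3, 4]. YES -> cycle!
Still a DAG? no

Answer: no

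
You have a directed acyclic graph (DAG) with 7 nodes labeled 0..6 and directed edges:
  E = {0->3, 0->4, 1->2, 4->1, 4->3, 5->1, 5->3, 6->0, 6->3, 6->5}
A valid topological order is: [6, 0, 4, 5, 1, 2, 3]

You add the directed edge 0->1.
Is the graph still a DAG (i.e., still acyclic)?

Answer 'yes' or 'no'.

Given toposort: [6, 0, 4, 5, 1, 2, 3]
Position of 0: index 1; position of 1: index 4
New edge 0->1: forward
Forward edge: respects the existing order. Still a DAG, same toposort still valid.
Still a DAG? yes

Answer: yes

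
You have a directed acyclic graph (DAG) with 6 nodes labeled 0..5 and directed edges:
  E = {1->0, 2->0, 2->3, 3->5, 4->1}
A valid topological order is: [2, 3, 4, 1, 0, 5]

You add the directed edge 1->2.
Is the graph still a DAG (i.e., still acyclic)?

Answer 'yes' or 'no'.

Given toposort: [2, 3, 4, 1, 0, 5]
Position of 1: index 3; position of 2: index 0
New edge 1->2: backward (u after v in old order)
Backward edge: old toposort is now invalid. Check if this creates a cycle.
Does 2 already reach 1? Reachable from 2: [0, 2, 3, 5]. NO -> still a DAG (reorder needed).
Still a DAG? yes

Answer: yes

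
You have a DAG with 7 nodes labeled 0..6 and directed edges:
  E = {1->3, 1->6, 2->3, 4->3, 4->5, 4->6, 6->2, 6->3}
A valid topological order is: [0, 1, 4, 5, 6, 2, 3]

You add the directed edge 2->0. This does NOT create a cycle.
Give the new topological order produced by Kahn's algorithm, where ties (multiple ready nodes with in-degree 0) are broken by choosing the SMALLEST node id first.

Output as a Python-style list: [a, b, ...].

Old toposort: [0, 1, 4, 5, 6, 2, 3]
Added edge: 2->0
Position of 2 (5) > position of 0 (0). Must reorder: 2 must now come before 0.
Run Kahn's algorithm (break ties by smallest node id):
  initial in-degrees: [1, 0, 1, 4, 0, 1, 2]
  ready (indeg=0): [1, 4]
  pop 1: indeg[3]->3; indeg[6]->1 | ready=[4] | order so far=[1]
  pop 4: indeg[3]->2; indeg[5]->0; indeg[6]->0 | ready=[5, 6] | order so far=[1, 4]
  pop 5: no out-edges | ready=[6] | order so far=[1, 4, 5]
  pop 6: indeg[2]->0; indeg[3]->1 | ready=[2] | order so far=[1, 4, 5, 6]
  pop 2: indeg[0]->0; indeg[3]->0 | ready=[0, 3] | order so far=[1, 4, 5, 6, 2]
  pop 0: no out-edges | ready=[3] | order so far=[1, 4, 5, 6, 2, 0]
  pop 3: no out-edges | ready=[] | order so far=[1, 4, 5, 6, 2, 0, 3]
  Result: [1, 4, 5, 6, 2, 0, 3]

Answer: [1, 4, 5, 6, 2, 0, 3]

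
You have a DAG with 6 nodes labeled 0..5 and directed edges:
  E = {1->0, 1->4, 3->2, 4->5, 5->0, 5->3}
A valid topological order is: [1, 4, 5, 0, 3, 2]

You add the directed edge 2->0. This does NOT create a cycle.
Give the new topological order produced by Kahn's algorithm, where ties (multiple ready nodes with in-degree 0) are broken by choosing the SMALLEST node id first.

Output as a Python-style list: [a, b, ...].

Answer: [1, 4, 5, 3, 2, 0]

Derivation:
Old toposort: [1, 4, 5, 0, 3, 2]
Added edge: 2->0
Position of 2 (5) > position of 0 (3). Must reorder: 2 must now come before 0.
Run Kahn's algorithm (break ties by smallest node id):
  initial in-degrees: [3, 0, 1, 1, 1, 1]
  ready (indeg=0): [1]
  pop 1: indeg[0]->2; indeg[4]->0 | ready=[4] | order so far=[1]
  pop 4: indeg[5]->0 | ready=[5] | order so far=[1, 4]
  pop 5: indeg[0]->1; indeg[3]->0 | ready=[3] | order so far=[1, 4, 5]
  pop 3: indeg[2]->0 | ready=[2] | order so far=[1, 4, 5, 3]
  pop 2: indeg[0]->0 | ready=[0] | order so far=[1, 4, 5, 3, 2]
  pop 0: no out-edges | ready=[] | order so far=[1, 4, 5, 3, 2, 0]
  Result: [1, 4, 5, 3, 2, 0]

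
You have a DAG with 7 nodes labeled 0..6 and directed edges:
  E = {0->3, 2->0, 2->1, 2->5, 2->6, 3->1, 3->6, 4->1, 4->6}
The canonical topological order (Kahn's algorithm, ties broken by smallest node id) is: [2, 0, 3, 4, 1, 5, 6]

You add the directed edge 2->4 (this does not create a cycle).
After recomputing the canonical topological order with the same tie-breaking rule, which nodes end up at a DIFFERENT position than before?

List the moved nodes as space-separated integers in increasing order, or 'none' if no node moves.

Answer: none

Derivation:
Old toposort: [2, 0, 3, 4, 1, 5, 6]
Added edge 2->4
Recompute Kahn (smallest-id tiebreak):
  initial in-degrees: [1, 3, 0, 1, 1, 1, 3]
  ready (indeg=0): [2]
  pop 2: indeg[0]->0; indeg[1]->2; indeg[4]->0; indeg[5]->0; indeg[6]->2 | ready=[0, 4, 5] | order so far=[2]
  pop 0: indeg[3]->0 | ready=[3, 4, 5] | order so far=[2, 0]
  pop 3: indeg[1]->1; indeg[6]->1 | ready=[4, 5] | order so far=[2, 0, 3]
  pop 4: indeg[1]->0; indeg[6]->0 | ready=[1, 5, 6] | order so far=[2, 0, 3, 4]
  pop 1: no out-edges | ready=[5, 6] | order so far=[2, 0, 3, 4, 1]
  pop 5: no out-edges | ready=[6] | order so far=[2, 0, 3, 4, 1, 5]
  pop 6: no out-edges | ready=[] | order so far=[2, 0, 3, 4, 1, 5, 6]
New canonical toposort: [2, 0, 3, 4, 1, 5, 6]
Compare positions:
  Node 0: index 1 -> 1 (same)
  Node 1: index 4 -> 4 (same)
  Node 2: index 0 -> 0 (same)
  Node 3: index 2 -> 2 (same)
  Node 4: index 3 -> 3 (same)
  Node 5: index 5 -> 5 (same)
  Node 6: index 6 -> 6 (same)
Nodes that changed position: none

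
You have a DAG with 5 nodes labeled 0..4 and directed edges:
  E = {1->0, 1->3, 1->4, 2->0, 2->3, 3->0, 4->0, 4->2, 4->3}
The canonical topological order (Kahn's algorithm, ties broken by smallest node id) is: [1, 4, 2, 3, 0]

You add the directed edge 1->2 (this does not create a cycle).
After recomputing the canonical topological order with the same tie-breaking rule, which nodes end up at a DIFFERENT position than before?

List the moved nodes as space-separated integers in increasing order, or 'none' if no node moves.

Old toposort: [1, 4, 2, 3, 0]
Added edge 1->2
Recompute Kahn (smallest-id tiebreak):
  initial in-degrees: [4, 0, 2, 3, 1]
  ready (indeg=0): [1]
  pop 1: indeg[0]->3; indeg[2]->1; indeg[3]->2; indeg[4]->0 | ready=[4] | order so far=[1]
  pop 4: indeg[0]->2; indeg[2]->0; indeg[3]->1 | ready=[2] | order so far=[1, 4]
  pop 2: indeg[0]->1; indeg[3]->0 | ready=[3] | order so far=[1, 4, 2]
  pop 3: indeg[0]->0 | ready=[0] | order so far=[1, 4, 2, 3]
  pop 0: no out-edges | ready=[] | order so far=[1, 4, 2, 3, 0]
New canonical toposort: [1, 4, 2, 3, 0]
Compare positions:
  Node 0: index 4 -> 4 (same)
  Node 1: index 0 -> 0 (same)
  Node 2: index 2 -> 2 (same)
  Node 3: index 3 -> 3 (same)
  Node 4: index 1 -> 1 (same)
Nodes that changed position: none

Answer: none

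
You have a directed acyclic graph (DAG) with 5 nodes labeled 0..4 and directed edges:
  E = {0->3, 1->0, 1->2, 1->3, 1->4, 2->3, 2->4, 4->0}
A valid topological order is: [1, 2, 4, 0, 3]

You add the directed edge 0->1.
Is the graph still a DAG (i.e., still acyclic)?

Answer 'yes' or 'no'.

Answer: no

Derivation:
Given toposort: [1, 2, 4, 0, 3]
Position of 0: index 3; position of 1: index 0
New edge 0->1: backward (u after v in old order)
Backward edge: old toposort is now invalid. Check if this creates a cycle.
Does 1 already reach 0? Reachable from 1: [0, 1, 2, 3, 4]. YES -> cycle!
Still a DAG? no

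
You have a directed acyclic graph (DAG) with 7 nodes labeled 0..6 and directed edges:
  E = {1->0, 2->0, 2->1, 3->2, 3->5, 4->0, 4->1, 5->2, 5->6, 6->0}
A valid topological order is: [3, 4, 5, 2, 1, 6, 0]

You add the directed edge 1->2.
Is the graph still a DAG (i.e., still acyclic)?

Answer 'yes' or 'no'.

Given toposort: [3, 4, 5, 2, 1, 6, 0]
Position of 1: index 4; position of 2: index 3
New edge 1->2: backward (u after v in old order)
Backward edge: old toposort is now invalid. Check if this creates a cycle.
Does 2 already reach 1? Reachable from 2: [0, 1, 2]. YES -> cycle!
Still a DAG? no

Answer: no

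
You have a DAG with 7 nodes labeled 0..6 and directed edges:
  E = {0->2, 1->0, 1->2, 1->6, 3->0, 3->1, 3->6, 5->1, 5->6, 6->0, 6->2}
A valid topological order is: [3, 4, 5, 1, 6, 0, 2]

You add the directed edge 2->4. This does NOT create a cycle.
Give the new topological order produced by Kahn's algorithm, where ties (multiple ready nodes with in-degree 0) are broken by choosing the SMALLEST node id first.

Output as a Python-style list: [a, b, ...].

Old toposort: [3, 4, 5, 1, 6, 0, 2]
Added edge: 2->4
Position of 2 (6) > position of 4 (1). Must reorder: 2 must now come before 4.
Run Kahn's algorithm (break ties by smallest node id):
  initial in-degrees: [3, 2, 3, 0, 1, 0, 3]
  ready (indeg=0): [3, 5]
  pop 3: indeg[0]->2; indeg[1]->1; indeg[6]->2 | ready=[5] | order so far=[3]
  pop 5: indeg[1]->0; indeg[6]->1 | ready=[1] | order so far=[3, 5]
  pop 1: indeg[0]->1; indeg[2]->2; indeg[6]->0 | ready=[6] | order so far=[3, 5, 1]
  pop 6: indeg[0]->0; indeg[2]->1 | ready=[0] | order so far=[3, 5, 1, 6]
  pop 0: indeg[2]->0 | ready=[2] | order so far=[3, 5, 1, 6, 0]
  pop 2: indeg[4]->0 | ready=[4] | order so far=[3, 5, 1, 6, 0, 2]
  pop 4: no out-edges | ready=[] | order so far=[3, 5, 1, 6, 0, 2, 4]
  Result: [3, 5, 1, 6, 0, 2, 4]

Answer: [3, 5, 1, 6, 0, 2, 4]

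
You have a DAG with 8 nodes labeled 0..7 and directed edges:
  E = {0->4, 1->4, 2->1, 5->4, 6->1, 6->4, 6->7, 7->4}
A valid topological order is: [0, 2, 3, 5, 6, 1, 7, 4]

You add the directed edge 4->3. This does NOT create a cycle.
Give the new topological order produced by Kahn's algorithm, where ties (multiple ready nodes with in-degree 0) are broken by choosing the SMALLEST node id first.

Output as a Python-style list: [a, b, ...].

Old toposort: [0, 2, 3, 5, 6, 1, 7, 4]
Added edge: 4->3
Position of 4 (7) > position of 3 (2). Must reorder: 4 must now come before 3.
Run Kahn's algorithm (break ties by smallest node id):
  initial in-degrees: [0, 2, 0, 1, 5, 0, 0, 1]
  ready (indeg=0): [0, 2, 5, 6]
  pop 0: indeg[4]->4 | ready=[2, 5, 6] | order so far=[0]
  pop 2: indeg[1]->1 | ready=[5, 6] | order so far=[0, 2]
  pop 5: indeg[4]->3 | ready=[6] | order so far=[0, 2, 5]
  pop 6: indeg[1]->0; indeg[4]->2; indeg[7]->0 | ready=[1, 7] | order so far=[0, 2, 5, 6]
  pop 1: indeg[4]->1 | ready=[7] | order so far=[0, 2, 5, 6, 1]
  pop 7: indeg[4]->0 | ready=[4] | order so far=[0, 2, 5, 6, 1, 7]
  pop 4: indeg[3]->0 | ready=[3] | order so far=[0, 2, 5, 6, 1, 7, 4]
  pop 3: no out-edges | ready=[] | order so far=[0, 2, 5, 6, 1, 7, 4, 3]
  Result: [0, 2, 5, 6, 1, 7, 4, 3]

Answer: [0, 2, 5, 6, 1, 7, 4, 3]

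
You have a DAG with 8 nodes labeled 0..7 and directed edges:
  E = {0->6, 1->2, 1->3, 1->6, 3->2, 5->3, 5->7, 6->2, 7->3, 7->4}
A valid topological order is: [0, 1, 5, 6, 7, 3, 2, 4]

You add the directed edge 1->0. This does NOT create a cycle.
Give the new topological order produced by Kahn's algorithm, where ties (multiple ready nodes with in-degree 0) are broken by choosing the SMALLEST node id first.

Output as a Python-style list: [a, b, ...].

Old toposort: [0, 1, 5, 6, 7, 3, 2, 4]
Added edge: 1->0
Position of 1 (1) > position of 0 (0). Must reorder: 1 must now come before 0.
Run Kahn's algorithm (break ties by smallest node id):
  initial in-degrees: [1, 0, 3, 3, 1, 0, 2, 1]
  ready (indeg=0): [1, 5]
  pop 1: indeg[0]->0; indeg[2]->2; indeg[3]->2; indeg[6]->1 | ready=[0, 5] | order so far=[1]
  pop 0: indeg[6]->0 | ready=[5, 6] | order so far=[1, 0]
  pop 5: indeg[3]->1; indeg[7]->0 | ready=[6, 7] | order so far=[1, 0, 5]
  pop 6: indeg[2]->1 | ready=[7] | order so far=[1, 0, 5, 6]
  pop 7: indeg[3]->0; indeg[4]->0 | ready=[3, 4] | order so far=[1, 0, 5, 6, 7]
  pop 3: indeg[2]->0 | ready=[2, 4] | order so far=[1, 0, 5, 6, 7, 3]
  pop 2: no out-edges | ready=[4] | order so far=[1, 0, 5, 6, 7, 3, 2]
  pop 4: no out-edges | ready=[] | order so far=[1, 0, 5, 6, 7, 3, 2, 4]
  Result: [1, 0, 5, 6, 7, 3, 2, 4]

Answer: [1, 0, 5, 6, 7, 3, 2, 4]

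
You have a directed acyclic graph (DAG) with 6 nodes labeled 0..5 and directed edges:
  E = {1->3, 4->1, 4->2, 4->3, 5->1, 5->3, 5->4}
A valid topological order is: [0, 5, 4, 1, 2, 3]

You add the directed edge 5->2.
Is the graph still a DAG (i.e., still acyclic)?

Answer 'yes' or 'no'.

Given toposort: [0, 5, 4, 1, 2, 3]
Position of 5: index 1; position of 2: index 4
New edge 5->2: forward
Forward edge: respects the existing order. Still a DAG, same toposort still valid.
Still a DAG? yes

Answer: yes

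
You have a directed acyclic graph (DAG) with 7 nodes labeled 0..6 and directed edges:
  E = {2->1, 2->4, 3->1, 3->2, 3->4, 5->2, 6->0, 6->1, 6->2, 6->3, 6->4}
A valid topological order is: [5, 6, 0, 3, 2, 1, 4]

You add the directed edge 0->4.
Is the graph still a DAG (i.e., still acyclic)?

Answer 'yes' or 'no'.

Answer: yes

Derivation:
Given toposort: [5, 6, 0, 3, 2, 1, 4]
Position of 0: index 2; position of 4: index 6
New edge 0->4: forward
Forward edge: respects the existing order. Still a DAG, same toposort still valid.
Still a DAG? yes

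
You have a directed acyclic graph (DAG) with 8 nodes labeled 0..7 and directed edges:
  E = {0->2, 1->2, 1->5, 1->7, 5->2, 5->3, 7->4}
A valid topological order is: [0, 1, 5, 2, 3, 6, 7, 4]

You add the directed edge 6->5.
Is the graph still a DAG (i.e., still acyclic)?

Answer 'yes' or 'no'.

Answer: yes

Derivation:
Given toposort: [0, 1, 5, 2, 3, 6, 7, 4]
Position of 6: index 5; position of 5: index 2
New edge 6->5: backward (u after v in old order)
Backward edge: old toposort is now invalid. Check if this creates a cycle.
Does 5 already reach 6? Reachable from 5: [2, 3, 5]. NO -> still a DAG (reorder needed).
Still a DAG? yes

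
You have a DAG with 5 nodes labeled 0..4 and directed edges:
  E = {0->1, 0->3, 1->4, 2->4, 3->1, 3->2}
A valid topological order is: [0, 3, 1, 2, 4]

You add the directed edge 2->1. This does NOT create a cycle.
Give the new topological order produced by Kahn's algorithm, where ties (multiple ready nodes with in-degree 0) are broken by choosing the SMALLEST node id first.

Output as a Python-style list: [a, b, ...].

Answer: [0, 3, 2, 1, 4]

Derivation:
Old toposort: [0, 3, 1, 2, 4]
Added edge: 2->1
Position of 2 (3) > position of 1 (2). Must reorder: 2 must now come before 1.
Run Kahn's algorithm (break ties by smallest node id):
  initial in-degrees: [0, 3, 1, 1, 2]
  ready (indeg=0): [0]
  pop 0: indeg[1]->2; indeg[3]->0 | ready=[3] | order so far=[0]
  pop 3: indeg[1]->1; indeg[2]->0 | ready=[2] | order so far=[0, 3]
  pop 2: indeg[1]->0; indeg[4]->1 | ready=[1] | order so far=[0, 3, 2]
  pop 1: indeg[4]->0 | ready=[4] | order so far=[0, 3, 2, 1]
  pop 4: no out-edges | ready=[] | order so far=[0, 3, 2, 1, 4]
  Result: [0, 3, 2, 1, 4]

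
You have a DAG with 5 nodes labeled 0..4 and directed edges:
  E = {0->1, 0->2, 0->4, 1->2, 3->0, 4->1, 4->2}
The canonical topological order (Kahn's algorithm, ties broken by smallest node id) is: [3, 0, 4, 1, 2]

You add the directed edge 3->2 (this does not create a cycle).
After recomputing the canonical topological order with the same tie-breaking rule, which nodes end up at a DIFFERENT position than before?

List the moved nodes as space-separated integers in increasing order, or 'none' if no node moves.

Old toposort: [3, 0, 4, 1, 2]
Added edge 3->2
Recompute Kahn (smallest-id tiebreak):
  initial in-degrees: [1, 2, 4, 0, 1]
  ready (indeg=0): [3]
  pop 3: indeg[0]->0; indeg[2]->3 | ready=[0] | order so far=[3]
  pop 0: indeg[1]->1; indeg[2]->2; indeg[4]->0 | ready=[4] | order so far=[3, 0]
  pop 4: indeg[1]->0; indeg[2]->1 | ready=[1] | order so far=[3, 0, 4]
  pop 1: indeg[2]->0 | ready=[2] | order so far=[3, 0, 4, 1]
  pop 2: no out-edges | ready=[] | order so far=[3, 0, 4, 1, 2]
New canonical toposort: [3, 0, 4, 1, 2]
Compare positions:
  Node 0: index 1 -> 1 (same)
  Node 1: index 3 -> 3 (same)
  Node 2: index 4 -> 4 (same)
  Node 3: index 0 -> 0 (same)
  Node 4: index 2 -> 2 (same)
Nodes that changed position: none

Answer: none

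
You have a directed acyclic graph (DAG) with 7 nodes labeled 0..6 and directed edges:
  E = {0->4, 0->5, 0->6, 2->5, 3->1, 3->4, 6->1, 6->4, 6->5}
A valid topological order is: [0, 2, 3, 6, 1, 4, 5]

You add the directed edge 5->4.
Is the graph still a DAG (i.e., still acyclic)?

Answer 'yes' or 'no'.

Given toposort: [0, 2, 3, 6, 1, 4, 5]
Position of 5: index 6; position of 4: index 5
New edge 5->4: backward (u after v in old order)
Backward edge: old toposort is now invalid. Check if this creates a cycle.
Does 4 already reach 5? Reachable from 4: [4]. NO -> still a DAG (reorder needed).
Still a DAG? yes

Answer: yes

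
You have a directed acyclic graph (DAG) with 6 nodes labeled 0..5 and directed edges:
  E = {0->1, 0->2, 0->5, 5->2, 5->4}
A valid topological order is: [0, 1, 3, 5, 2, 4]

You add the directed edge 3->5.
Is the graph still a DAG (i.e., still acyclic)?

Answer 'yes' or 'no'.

Answer: yes

Derivation:
Given toposort: [0, 1, 3, 5, 2, 4]
Position of 3: index 2; position of 5: index 3
New edge 3->5: forward
Forward edge: respects the existing order. Still a DAG, same toposort still valid.
Still a DAG? yes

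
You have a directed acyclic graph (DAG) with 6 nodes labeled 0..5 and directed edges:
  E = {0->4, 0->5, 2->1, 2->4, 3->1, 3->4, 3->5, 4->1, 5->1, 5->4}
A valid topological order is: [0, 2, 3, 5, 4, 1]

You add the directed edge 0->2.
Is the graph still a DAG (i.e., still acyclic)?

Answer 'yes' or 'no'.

Given toposort: [0, 2, 3, 5, 4, 1]
Position of 0: index 0; position of 2: index 1
New edge 0->2: forward
Forward edge: respects the existing order. Still a DAG, same toposort still valid.
Still a DAG? yes

Answer: yes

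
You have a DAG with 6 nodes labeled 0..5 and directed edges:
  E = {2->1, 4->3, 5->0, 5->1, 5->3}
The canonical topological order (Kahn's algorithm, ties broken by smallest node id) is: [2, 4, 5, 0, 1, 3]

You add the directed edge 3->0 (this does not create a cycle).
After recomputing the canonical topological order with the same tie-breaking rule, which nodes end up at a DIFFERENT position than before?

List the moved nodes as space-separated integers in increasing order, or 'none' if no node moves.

Answer: 0 1 3

Derivation:
Old toposort: [2, 4, 5, 0, 1, 3]
Added edge 3->0
Recompute Kahn (smallest-id tiebreak):
  initial in-degrees: [2, 2, 0, 2, 0, 0]
  ready (indeg=0): [2, 4, 5]
  pop 2: indeg[1]->1 | ready=[4, 5] | order so far=[2]
  pop 4: indeg[3]->1 | ready=[5] | order so far=[2, 4]
  pop 5: indeg[0]->1; indeg[1]->0; indeg[3]->0 | ready=[1, 3] | order so far=[2, 4, 5]
  pop 1: no out-edges | ready=[3] | order so far=[2, 4, 5, 1]
  pop 3: indeg[0]->0 | ready=[0] | order so far=[2, 4, 5, 1, 3]
  pop 0: no out-edges | ready=[] | order so far=[2, 4, 5, 1, 3, 0]
New canonical toposort: [2, 4, 5, 1, 3, 0]
Compare positions:
  Node 0: index 3 -> 5 (moved)
  Node 1: index 4 -> 3 (moved)
  Node 2: index 0 -> 0 (same)
  Node 3: index 5 -> 4 (moved)
  Node 4: index 1 -> 1 (same)
  Node 5: index 2 -> 2 (same)
Nodes that changed position: 0 1 3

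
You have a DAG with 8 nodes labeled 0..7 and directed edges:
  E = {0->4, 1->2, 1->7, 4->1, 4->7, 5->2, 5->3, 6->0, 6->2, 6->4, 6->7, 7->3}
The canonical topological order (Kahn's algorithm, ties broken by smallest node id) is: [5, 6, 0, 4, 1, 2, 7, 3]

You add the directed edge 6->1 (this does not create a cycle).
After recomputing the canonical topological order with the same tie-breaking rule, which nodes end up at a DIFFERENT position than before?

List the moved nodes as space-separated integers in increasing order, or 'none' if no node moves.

Answer: none

Derivation:
Old toposort: [5, 6, 0, 4, 1, 2, 7, 3]
Added edge 6->1
Recompute Kahn (smallest-id tiebreak):
  initial in-degrees: [1, 2, 3, 2, 2, 0, 0, 3]
  ready (indeg=0): [5, 6]
  pop 5: indeg[2]->2; indeg[3]->1 | ready=[6] | order so far=[5]
  pop 6: indeg[0]->0; indeg[1]->1; indeg[2]->1; indeg[4]->1; indeg[7]->2 | ready=[0] | order so far=[5, 6]
  pop 0: indeg[4]->0 | ready=[4] | order so far=[5, 6, 0]
  pop 4: indeg[1]->0; indeg[7]->1 | ready=[1] | order so far=[5, 6, 0, 4]
  pop 1: indeg[2]->0; indeg[7]->0 | ready=[2, 7] | order so far=[5, 6, 0, 4, 1]
  pop 2: no out-edges | ready=[7] | order so far=[5, 6, 0, 4, 1, 2]
  pop 7: indeg[3]->0 | ready=[3] | order so far=[5, 6, 0, 4, 1, 2, 7]
  pop 3: no out-edges | ready=[] | order so far=[5, 6, 0, 4, 1, 2, 7, 3]
New canonical toposort: [5, 6, 0, 4, 1, 2, 7, 3]
Compare positions:
  Node 0: index 2 -> 2 (same)
  Node 1: index 4 -> 4 (same)
  Node 2: index 5 -> 5 (same)
  Node 3: index 7 -> 7 (same)
  Node 4: index 3 -> 3 (same)
  Node 5: index 0 -> 0 (same)
  Node 6: index 1 -> 1 (same)
  Node 7: index 6 -> 6 (same)
Nodes that changed position: none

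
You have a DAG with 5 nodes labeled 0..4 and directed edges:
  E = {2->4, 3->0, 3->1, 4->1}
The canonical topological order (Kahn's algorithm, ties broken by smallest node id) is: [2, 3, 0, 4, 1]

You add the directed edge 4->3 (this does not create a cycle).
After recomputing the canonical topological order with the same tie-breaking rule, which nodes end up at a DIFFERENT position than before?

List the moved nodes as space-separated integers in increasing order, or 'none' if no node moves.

Answer: 0 3 4

Derivation:
Old toposort: [2, 3, 0, 4, 1]
Added edge 4->3
Recompute Kahn (smallest-id tiebreak):
  initial in-degrees: [1, 2, 0, 1, 1]
  ready (indeg=0): [2]
  pop 2: indeg[4]->0 | ready=[4] | order so far=[2]
  pop 4: indeg[1]->1; indeg[3]->0 | ready=[3] | order so far=[2, 4]
  pop 3: indeg[0]->0; indeg[1]->0 | ready=[0, 1] | order so far=[2, 4, 3]
  pop 0: no out-edges | ready=[1] | order so far=[2, 4, 3, 0]
  pop 1: no out-edges | ready=[] | order so far=[2, 4, 3, 0, 1]
New canonical toposort: [2, 4, 3, 0, 1]
Compare positions:
  Node 0: index 2 -> 3 (moved)
  Node 1: index 4 -> 4 (same)
  Node 2: index 0 -> 0 (same)
  Node 3: index 1 -> 2 (moved)
  Node 4: index 3 -> 1 (moved)
Nodes that changed position: 0 3 4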